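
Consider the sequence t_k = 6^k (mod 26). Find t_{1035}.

Listing terms: t_0 = 1, t_1 = 6, t_2 = 10, t_3 = 8, t_4 = 22, t_5 = 2, t_6 = 12, t_7 = 20, t_8 = 16, t_9 = 18, t_{10} = 4, t_{11} = 24, t_{12} = 14, t_{13} = 6.
Since t_{13} = t_1 = 6, the sequence is eventually periodic: after a pre-period of length 1 it cycles with period 12.
For k ≥ 1, t_k depends only on (k - 1) mod 12. (1035 - 1) mod 12 = 2, so t_{1035} = t_3 = 8.

8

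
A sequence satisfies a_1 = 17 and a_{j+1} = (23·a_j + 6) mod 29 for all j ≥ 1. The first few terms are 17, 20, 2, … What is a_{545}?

We have a_1 = 17; a_2 = 20; a_3 = 2; a_4 = 23; a_5 = 13; a_6 = 15; a_7 = 3; a_8 = 17.
Since a_8 = a_1 = 17, the sequence is periodic with period 7.
So a_{545} = a_{1 + ((545-1) mod 7)} = a_6 = 15.

15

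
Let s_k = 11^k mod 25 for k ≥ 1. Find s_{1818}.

We have s_1 = 11; s_2 = 21; s_3 = 6; s_4 = 16; s_5 = 1; s_6 = 11.
The sequence repeats with period 5.
(1818 - 1) mod 5 = 2, so s_{1818} = s_3 = 6.

6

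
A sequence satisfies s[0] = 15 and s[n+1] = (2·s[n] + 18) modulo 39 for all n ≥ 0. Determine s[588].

15

We have s[0] = 15; s[1] = 9; s[2] = 36; s[3] = 12; s[4] = 3; s[5] = 24; s[6] = 27; s[7] = 33; s[8] = 6; s[9] = 30; s[10] = 0; s[11] = 18; s[12] = 15.
The sequence repeats with period 12.
(588 - 0) mod 12 = 0, so s[588] = s[0] = 15.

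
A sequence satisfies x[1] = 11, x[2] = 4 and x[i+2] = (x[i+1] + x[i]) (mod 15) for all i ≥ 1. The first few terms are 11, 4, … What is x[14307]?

Computing terms: x[1] = 11, x[2] = 4, x[3] = 0, x[4] = 4, x[5] = 4, x[6] = 8, x[7] = 12, x[8] = 5, x[9] = 2, x[10] = 7, x[11] = 9, x[12] = 1, x[13] = 10, x[14] = 11, x[15] = 6, x[16] = 2, x[17] = 8, x[18] = 10, x[19] = 3, x[20] = 13, x[21] = 1, x[22] = 14, x[23] = 0, x[24] = 14, x[25] = 14, x[26] = 13, x[27] = 12, x[28] = 10, x[29] = 7, x[30] = 2, x[31] = 9, x[32] = 11, x[33] = 5, x[34] = 1, x[35] = 6, x[36] = 7, x[37] = 13, x[38] = 5, x[39] = 3, x[40] = 8, x[41] = 11, x[42] = 4.
Since (x[41], x[42]) = (x[1], x[2]) = (11, 4) (two consecutive terms determine the rest), the sequence is periodic with period 40.
So x[14307] = x[1 + ((14307-1) mod 40)] = x[27] = 12.

12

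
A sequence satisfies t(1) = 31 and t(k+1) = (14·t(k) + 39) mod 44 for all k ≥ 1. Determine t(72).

33

Computing terms: t(1) = 31,  t(2) = 33,  t(3) = 17,  t(4) = 13,  t(5) = 1,  t(6) = 9,  t(7) = 33.
Since t(7) = t(2) = 33, the sequence is eventually periodic: after a pre-period of length 1 it cycles with period 5.
For k ≥ 2, t(k) depends only on (k - 2) mod 5. (72 - 2) mod 5 = 0, so t(72) = t(2) = 33.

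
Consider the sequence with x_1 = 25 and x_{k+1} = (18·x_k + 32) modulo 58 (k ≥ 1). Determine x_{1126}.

38

Computing terms: x_1 = 25,  x_2 = 18,  x_3 = 8,  x_4 = 2,  x_5 = 10,  x_6 = 38,  x_7 = 20,  x_8 = 44,  x_9 = 12,  x_{10} = 16,  x_{11} = 30,  x_{12} = 50,  x_{13} = 4,  x_{14} = 46,  x_{15} = 48,  x_{16} = 26,  x_{17} = 36,  x_{18} = 42,  x_{19} = 34,  x_{20} = 6,  x_{21} = 24,  x_{22} = 0,  x_{23} = 32,  x_{24} = 28,  x_{25} = 14,  x_{26} = 52,  x_{27} = 40,  x_{28} = 56,  x_{29} = 54,  x_{30} = 18.
Since x_{30} = x_2 = 18, the sequence is eventually periodic: after a pre-period of length 1 it cycles with period 28.
For k ≥ 2, x_k depends only on (k - 2) mod 28. (1126 - 2) mod 28 = 4, so x_{1126} = x_6 = 38.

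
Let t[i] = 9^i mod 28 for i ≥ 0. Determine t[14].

t[0] = 1; t[1] = 9; t[2] = 25; t[3] = 1.
Since t[3] = t[0] = 1, the sequence is periodic with period 3.
(14 - 0) mod 3 = 2, so t[14] = t[2] = 25.

25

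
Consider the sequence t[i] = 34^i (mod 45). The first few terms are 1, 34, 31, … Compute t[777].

We have t[0] = 1,  t[1] = 34,  t[2] = 31,  t[3] = 19,  t[4] = 16,  t[5] = 4,  t[6] = 1.
The sequence repeats with period 6.
So t[777] = t[0 + ((777-0) mod 6)] = t[3] = 19.

19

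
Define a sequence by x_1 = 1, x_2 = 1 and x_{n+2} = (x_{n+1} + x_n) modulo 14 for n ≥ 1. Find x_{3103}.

1

Computing terms: x_1 = 1; x_2 = 1; x_3 = 2; x_4 = 3; x_5 = 5; x_6 = 8; x_7 = 13; x_8 = 7; x_9 = 6; x_{10} = 13; x_{11} = 5; x_{12} = 4; x_{13} = 9; x_{14} = 13; x_{15} = 8; x_{16} = 7; x_{17} = 1; x_{18} = 8; x_{19} = 9; x_{20} = 3; x_{21} = 12; x_{22} = 1; x_{23} = 13; x_{24} = 0; x_{25} = 13; x_{26} = 13; x_{27} = 12; x_{28} = 11; x_{29} = 9; x_{30} = 6; x_{31} = 1; x_{32} = 7; x_{33} = 8; x_{34} = 1; x_{35} = 9; x_{36} = 10; x_{37} = 5; x_{38} = 1; x_{39} = 6; x_{40} = 7; x_{41} = 13; x_{42} = 6; x_{43} = 5; x_{44} = 11; x_{45} = 2; x_{46} = 13; x_{47} = 1; x_{48} = 0; x_{49} = 1; x_{50} = 1.
Since (x_{49}, x_{50}) = (x_1, x_2) = (1, 1) (two consecutive terms determine the rest), the sequence is periodic with period 48.
(3103 - 1) mod 48 = 30, so x_{3103} = x_{31} = 1.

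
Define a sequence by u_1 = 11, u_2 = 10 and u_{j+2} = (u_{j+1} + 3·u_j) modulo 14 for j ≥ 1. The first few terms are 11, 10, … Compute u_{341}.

u_1 = 11, u_2 = 10, u_3 = 1, u_4 = 3, u_5 = 6, u_6 = 1, u_7 = 5, u_8 = 8, u_9 = 9, u_{10} = 5, u_{11} = 4, u_{12} = 5, u_{13} = 3, u_{14} = 4, u_{15} = 13, u_{16} = 11, u_{17} = 8, u_{18} = 13, u_{19} = 9, u_{20} = 6, u_{21} = 5, u_{22} = 9, u_{23} = 10, u_{24} = 9, u_{25} = 11, u_{26} = 10.
Since (u_{25}, u_{26}) = (u_1, u_2) = (11, 10) (two consecutive terms determine the rest), the sequence is periodic with period 24.
So u_{341} = u_{1 + ((341-1) mod 24)} = u_5 = 6.

6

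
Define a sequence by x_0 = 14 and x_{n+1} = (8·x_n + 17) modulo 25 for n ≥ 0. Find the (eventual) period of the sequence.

We have x_0 = 14,  x_1 = 4,  x_2 = 24,  x_3 = 9,  x_4 = 14.
Since x_4 = x_0 = 14, the sequence is periodic with period 4.

4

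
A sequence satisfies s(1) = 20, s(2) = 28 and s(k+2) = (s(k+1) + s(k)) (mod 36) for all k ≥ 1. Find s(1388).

Computing terms: s(1) = 20, s(2) = 28, s(3) = 12, s(4) = 4, s(5) = 16, s(6) = 20, s(7) = 0, s(8) = 20, s(9) = 20, s(10) = 4, s(11) = 24, s(12) = 28, s(13) = 16, s(14) = 8, s(15) = 24, s(16) = 32, s(17) = 20, s(18) = 16, s(19) = 0, s(20) = 16, s(21) = 16, s(22) = 32, s(23) = 12, s(24) = 8, s(25) = 20, s(26) = 28.
Since (s(25), s(26)) = (s(1), s(2)) = (20, 28) (two consecutive terms determine the rest), the sequence is periodic with period 24.
So s(1388) = s(1 + ((1388-1) mod 24)) = s(20) = 16.

16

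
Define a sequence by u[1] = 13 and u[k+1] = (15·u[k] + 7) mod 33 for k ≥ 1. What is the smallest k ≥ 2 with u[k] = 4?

2

Computing terms: u[1] = 13; u[2] = 4; u[3] = 1; u[4] = 22; u[5] = 7; u[6] = 13.
Since u[6] = u[1] = 13, the sequence is periodic with period 5.
The value 4 first appears (with k ≥ 2) at u[2].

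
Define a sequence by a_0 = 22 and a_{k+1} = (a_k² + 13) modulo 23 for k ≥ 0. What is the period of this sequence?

5

a_0 = 22, a_1 = 14, a_2 = 2, a_3 = 17, a_4 = 3, a_5 = 22.
The sequence repeats with period 5.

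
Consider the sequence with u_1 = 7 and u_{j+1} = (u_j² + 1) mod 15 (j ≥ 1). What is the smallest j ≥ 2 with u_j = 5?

u_1 = 7, u_2 = 5, u_3 = 11, u_4 = 2, u_5 = 5.
Since u_5 = u_2 = 5, the sequence is eventually periodic: after a pre-period of length 1 it cycles with period 3.
The value 5 first appears (with j ≥ 2) at u_2.

2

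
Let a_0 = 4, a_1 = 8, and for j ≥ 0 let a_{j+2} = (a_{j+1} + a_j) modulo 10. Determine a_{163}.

Computing terms: a_0 = 4,  a_1 = 8,  a_2 = 2,  a_3 = 0,  a_4 = 2,  a_5 = 2,  a_6 = 4,  a_7 = 6,  a_8 = 0,  a_9 = 6,  a_{10} = 6,  a_{11} = 2,  a_{12} = 8,  a_{13} = 0,  a_{14} = 8,  a_{15} = 8,  a_{16} = 6,  a_{17} = 4,  a_{18} = 0,  a_{19} = 4,  a_{20} = 4,  a_{21} = 8.
The sequence repeats with period 20.
(163 - 0) mod 20 = 3, so a_{163} = a_3 = 0.

0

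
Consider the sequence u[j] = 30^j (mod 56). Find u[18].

Listing terms: u[0] = 1,  u[1] = 30,  u[2] = 4,  u[3] = 8,  u[4] = 16,  u[5] = 32,  u[6] = 8.
Since u[6] = u[3] = 8, the sequence is eventually periodic: after a pre-period of length 3 it cycles with period 3.
For j ≥ 3, u[j] depends only on (j - 3) mod 3. (18 - 3) mod 3 = 0, so u[18] = u[3] = 8.

8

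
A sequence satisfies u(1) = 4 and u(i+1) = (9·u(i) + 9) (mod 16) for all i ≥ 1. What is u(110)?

Computing terms: u(1) = 4; u(2) = 13; u(3) = 14; u(4) = 7; u(5) = 8; u(6) = 1; u(7) = 2; u(8) = 11; u(9) = 12; u(10) = 5; u(11) = 6; u(12) = 15; u(13) = 0; u(14) = 9; u(15) = 10; u(16) = 3; u(17) = 4.
The sequence repeats with period 16.
(110 - 1) mod 16 = 13, so u(110) = u(14) = 9.

9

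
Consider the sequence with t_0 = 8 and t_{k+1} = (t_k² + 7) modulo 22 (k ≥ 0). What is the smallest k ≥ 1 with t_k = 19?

3

Listing terms: t_0 = 8, t_1 = 5, t_2 = 10, t_3 = 19, t_4 = 16, t_5 = 21, t_6 = 8.
The sequence repeats with period 6.
The value 19 first appears (with k ≥ 1) at t_3.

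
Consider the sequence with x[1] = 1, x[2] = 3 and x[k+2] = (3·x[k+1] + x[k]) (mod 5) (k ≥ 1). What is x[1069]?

1

We have x[1] = 1, x[2] = 3, x[3] = 0, x[4] = 3, x[5] = 4, x[6] = 0, x[7] = 4, x[8] = 2, x[9] = 0, x[10] = 2, x[11] = 1, x[12] = 0, x[13] = 1, x[14] = 3.
The sequence repeats with period 12.
(1069 - 1) mod 12 = 0, so x[1069] = x[1] = 1.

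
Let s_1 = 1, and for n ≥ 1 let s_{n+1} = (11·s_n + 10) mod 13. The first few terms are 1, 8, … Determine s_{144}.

s_1 = 1, s_2 = 8, s_3 = 7, s_4 = 9, s_5 = 5, s_6 = 0, s_7 = 10, s_8 = 3, s_9 = 4, s_{10} = 2, s_{11} = 6, s_{12} = 11, s_{13} = 1.
The sequence repeats with period 12.
So s_{144} = s_{1 + ((144-1) mod 12)} = s_{12} = 11.

11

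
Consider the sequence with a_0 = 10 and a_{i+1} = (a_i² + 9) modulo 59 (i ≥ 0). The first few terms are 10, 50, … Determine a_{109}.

a_0 = 10, a_1 = 50, a_2 = 31, a_3 = 26, a_4 = 36, a_5 = 7, a_6 = 58, a_7 = 10.
The sequence repeats with period 7.
(109 - 0) mod 7 = 4, so a_{109} = a_4 = 36.

36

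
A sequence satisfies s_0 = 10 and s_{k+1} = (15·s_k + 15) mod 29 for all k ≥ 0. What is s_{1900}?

0

s_0 = 10,  s_1 = 20,  s_2 = 25,  s_3 = 13,  s_4 = 7,  s_5 = 4,  s_6 = 17,  s_7 = 9,  s_8 = 5,  s_9 = 3,  s_{10} = 2,  s_{11} = 16,  s_{12} = 23,  s_{13} = 12,  s_{14} = 21,  s_{15} = 11,  s_{16} = 6,  s_{17} = 18,  s_{18} = 24,  s_{19} = 27,  s_{20} = 14,  s_{21} = 22,  s_{22} = 26,  s_{23} = 28,  s_{24} = 0,  s_{25} = 15,  s_{26} = 8,  s_{27} = 19,  s_{28} = 10.
The sequence repeats with period 28.
(1900 - 0) mod 28 = 24, so s_{1900} = s_{24} = 0.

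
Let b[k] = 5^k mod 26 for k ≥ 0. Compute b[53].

b[0] = 1,  b[1] = 5,  b[2] = 25,  b[3] = 21,  b[4] = 1.
The sequence repeats with period 4.
(53 - 0) mod 4 = 1, so b[53] = b[1] = 5.

5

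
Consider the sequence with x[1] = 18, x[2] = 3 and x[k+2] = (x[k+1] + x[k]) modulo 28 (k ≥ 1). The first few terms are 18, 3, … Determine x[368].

27

Listing terms: x[1] = 18,  x[2] = 3,  x[3] = 21,  x[4] = 24,  x[5] = 17,  x[6] = 13,  x[7] = 2,  x[8] = 15,  x[9] = 17,  x[10] = 4,  x[11] = 21,  x[12] = 25,  x[13] = 18,  x[14] = 15,  x[15] = 5,  x[16] = 20,  x[17] = 25,  x[18] = 17,  x[19] = 14,  x[20] = 3,  x[21] = 17,  x[22] = 20,  x[23] = 9,  x[24] = 1,  x[25] = 10,  x[26] = 11,  x[27] = 21,  x[28] = 4,  x[29] = 25,  x[30] = 1,  x[31] = 26,  x[32] = 27,  x[33] = 25,  x[34] = 24,  x[35] = 21,  x[36] = 17,  x[37] = 10,  x[38] = 27,  x[39] = 9,  x[40] = 8,  x[41] = 17,  x[42] = 25,  x[43] = 14,  x[44] = 11,  x[45] = 25,  x[46] = 8,  x[47] = 5,  x[48] = 13,  x[49] = 18,  x[50] = 3.
The sequence repeats with period 48.
(368 - 1) mod 48 = 31, so x[368] = x[32] = 27.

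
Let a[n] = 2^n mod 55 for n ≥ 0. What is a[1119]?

28

We have a[0] = 1, a[1] = 2, a[2] = 4, a[3] = 8, a[4] = 16, a[5] = 32, a[6] = 9, a[7] = 18, a[8] = 36, a[9] = 17, a[10] = 34, a[11] = 13, a[12] = 26, a[13] = 52, a[14] = 49, a[15] = 43, a[16] = 31, a[17] = 7, a[18] = 14, a[19] = 28, a[20] = 1.
Since a[20] = a[0] = 1, the sequence is periodic with period 20.
(1119 - 0) mod 20 = 19, so a[1119] = a[19] = 28.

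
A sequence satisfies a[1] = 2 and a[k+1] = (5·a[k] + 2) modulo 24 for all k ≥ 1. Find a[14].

We have a[1] = 2, a[2] = 12, a[3] = 14, a[4] = 0, a[5] = 2.
Since a[5] = a[1] = 2, the sequence is periodic with period 4.
(14 - 1) mod 4 = 1, so a[14] = a[2] = 12.

12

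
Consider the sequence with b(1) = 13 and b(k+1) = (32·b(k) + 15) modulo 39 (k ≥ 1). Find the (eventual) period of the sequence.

We have b(1) = 13, b(2) = 2, b(3) = 1, b(4) = 8, b(5) = 37, b(6) = 29, b(7) = 7, b(8) = 5, b(9) = 19, b(10) = 38, b(11) = 22, b(12) = 17, b(13) = 13.
Since b(13) = b(1) = 13, the sequence is periodic with period 12.

12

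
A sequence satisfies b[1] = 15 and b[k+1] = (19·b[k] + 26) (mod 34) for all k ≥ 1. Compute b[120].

3

Computing terms: b[1] = 15, b[2] = 5, b[3] = 19, b[4] = 13, b[5] = 1, b[6] = 11, b[7] = 31, b[8] = 3, b[9] = 15.
Since b[9] = b[1] = 15, the sequence is periodic with period 8.
(120 - 1) mod 8 = 7, so b[120] = b[8] = 3.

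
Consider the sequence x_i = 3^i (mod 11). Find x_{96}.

3

x_1 = 3, x_2 = 9, x_3 = 5, x_4 = 4, x_5 = 1, x_6 = 3.
Since x_6 = x_1 = 3, the sequence is periodic with period 5.
(96 - 1) mod 5 = 0, so x_{96} = x_1 = 3.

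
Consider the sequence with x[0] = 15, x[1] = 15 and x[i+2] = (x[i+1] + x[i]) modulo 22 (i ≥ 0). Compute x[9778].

15

x[0] = 15, x[1] = 15, x[2] = 8, x[3] = 1, x[4] = 9, x[5] = 10, x[6] = 19, x[7] = 7, x[8] = 4, x[9] = 11, x[10] = 15, x[11] = 4, x[12] = 19, x[13] = 1, x[14] = 20, x[15] = 21, x[16] = 19, x[17] = 18, x[18] = 15, x[19] = 11, x[20] = 4, x[21] = 15, x[22] = 19, x[23] = 12, x[24] = 9, x[25] = 21, x[26] = 8, x[27] = 7, x[28] = 15, x[29] = 0, x[30] = 15, x[31] = 15.
Since (x[30], x[31]) = (x[0], x[1]) = (15, 15) (two consecutive terms determine the rest), the sequence is periodic with period 30.
(9778 - 0) mod 30 = 28, so x[9778] = x[28] = 15.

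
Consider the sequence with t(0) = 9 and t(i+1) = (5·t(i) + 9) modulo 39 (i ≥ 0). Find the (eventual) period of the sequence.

t(0) = 9; t(1) = 15; t(2) = 6; t(3) = 0; t(4) = 9.
Since t(4) = t(0) = 9, the sequence is periodic with period 4.

4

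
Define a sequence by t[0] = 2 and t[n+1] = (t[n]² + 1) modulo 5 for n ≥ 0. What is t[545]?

1

We have t[0] = 2, t[1] = 0, t[2] = 1, t[3] = 2.
The sequence repeats with period 3.
So t[545] = t[0 + ((545-0) mod 3)] = t[2] = 1.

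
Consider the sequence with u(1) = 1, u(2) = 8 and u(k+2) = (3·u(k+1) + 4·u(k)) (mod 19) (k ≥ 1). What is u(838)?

We have u(1) = 1,  u(2) = 8,  u(3) = 9,  u(4) = 2,  u(5) = 4,  u(6) = 1,  u(7) = 0,  u(8) = 4,  u(9) = 12,  u(10) = 14,  u(11) = 14,  u(12) = 3,  u(13) = 8,  u(14) = 17,  u(15) = 7,  u(16) = 13,  u(17) = 10,  u(18) = 6,  u(19) = 1,  u(20) = 8.
The sequence repeats with period 18.
So u(838) = u(1 + ((838-1) mod 18)) = u(10) = 14.

14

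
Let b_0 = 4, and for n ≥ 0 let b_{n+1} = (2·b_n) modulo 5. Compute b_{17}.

b_0 = 4; b_1 = 3; b_2 = 1; b_3 = 2; b_4 = 4.
The sequence repeats with period 4.
So b_{17} = b_{0 + ((17-0) mod 4)} = b_1 = 3.

3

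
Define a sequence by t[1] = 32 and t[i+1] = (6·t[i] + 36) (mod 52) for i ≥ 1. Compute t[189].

48

Computing terms: t[1] = 32,  t[2] = 20,  t[3] = 0,  t[4] = 36,  t[5] = 44,  t[6] = 40,  t[7] = 16,  t[8] = 28,  t[9] = 48,  t[10] = 12,  t[11] = 4,  t[12] = 8,  t[13] = 32.
Since t[13] = t[1] = 32, the sequence is periodic with period 12.
(189 - 1) mod 12 = 8, so t[189] = t[9] = 48.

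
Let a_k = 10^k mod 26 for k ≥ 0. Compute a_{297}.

a_0 = 1; a_1 = 10; a_2 = 22; a_3 = 12; a_4 = 16; a_5 = 4; a_6 = 14; a_7 = 10.
Since a_7 = a_1 = 10, the sequence is eventually periodic: after a pre-period of length 1 it cycles with period 6.
For k ≥ 1, a_k depends only on (k - 1) mod 6. (297 - 1) mod 6 = 2, so a_{297} = a_3 = 12.

12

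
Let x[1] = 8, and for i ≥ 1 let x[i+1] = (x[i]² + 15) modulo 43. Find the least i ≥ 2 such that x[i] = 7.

Listing terms: x[1] = 8,  x[2] = 36,  x[3] = 21,  x[4] = 26,  x[5] = 3,  x[6] = 24,  x[7] = 32,  x[8] = 7,  x[9] = 21.
Since x[9] = x[3] = 21, the sequence is eventually periodic: after a pre-period of length 2 it cycles with period 6.
The value 7 first appears (with i ≥ 2) at x[8].

8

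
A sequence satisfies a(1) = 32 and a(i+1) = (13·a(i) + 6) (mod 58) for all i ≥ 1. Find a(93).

12

Listing terms: a(1) = 32, a(2) = 16, a(3) = 40, a(4) = 4, a(5) = 0, a(6) = 6, a(7) = 26, a(8) = 54, a(9) = 12, a(10) = 46, a(11) = 24, a(12) = 28, a(13) = 22, a(14) = 2, a(15) = 32.
Since a(15) = a(1) = 32, the sequence is periodic with period 14.
So a(93) = a(1 + ((93-1) mod 14)) = a(9) = 12.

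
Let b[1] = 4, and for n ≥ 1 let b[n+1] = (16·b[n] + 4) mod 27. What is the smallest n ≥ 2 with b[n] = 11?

Listing terms: b[1] = 4, b[2] = 14, b[3] = 12, b[4] = 7, b[5] = 8, b[6] = 24, b[7] = 10, b[8] = 2, b[9] = 9, b[10] = 13, b[11] = 23, b[12] = 21, b[13] = 16, b[14] = 17, b[15] = 6, b[16] = 19, b[17] = 11, b[18] = 18, b[19] = 22, b[20] = 5, b[21] = 3, b[22] = 25, b[23] = 26, b[24] = 15, b[25] = 1, b[26] = 20, b[27] = 0, b[28] = 4.
Since b[28] = b[1] = 4, the sequence is periodic with period 27.
The value 11 first appears (with n ≥ 2) at b[17].

17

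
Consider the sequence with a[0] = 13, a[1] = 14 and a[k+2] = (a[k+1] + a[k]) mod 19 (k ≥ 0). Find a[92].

8

Listing terms: a[0] = 13; a[1] = 14; a[2] = 8; a[3] = 3; a[4] = 11; a[5] = 14; a[6] = 6; a[7] = 1; a[8] = 7; a[9] = 8; a[10] = 15; a[11] = 4; a[12] = 0; a[13] = 4; a[14] = 4; a[15] = 8; a[16] = 12; a[17] = 1; a[18] = 13; a[19] = 14.
The sequence repeats with period 18.
(92 - 0) mod 18 = 2, so a[92] = a[2] = 8.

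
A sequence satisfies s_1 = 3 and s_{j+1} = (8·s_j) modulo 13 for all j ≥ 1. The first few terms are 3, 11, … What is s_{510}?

s_1 = 3,  s_2 = 11,  s_3 = 10,  s_4 = 2,  s_5 = 3.
The sequence repeats with period 4.
So s_{510} = s_{1 + ((510-1) mod 4)} = s_2 = 11.

11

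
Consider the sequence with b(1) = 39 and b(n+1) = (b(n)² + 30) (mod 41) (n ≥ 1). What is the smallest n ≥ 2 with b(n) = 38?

Computing terms: b(1) = 39, b(2) = 34, b(3) = 38, b(4) = 39.
The sequence repeats with period 3.
The value 38 first appears (with n ≥ 2) at b(3).

3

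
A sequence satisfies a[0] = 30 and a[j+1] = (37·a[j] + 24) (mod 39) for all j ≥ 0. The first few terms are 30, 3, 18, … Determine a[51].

27

a[0] = 30, a[1] = 3, a[2] = 18, a[3] = 27, a[4] = 9, a[5] = 6, a[6] = 12, a[7] = 0, a[8] = 24, a[9] = 15, a[10] = 33, a[11] = 36, a[12] = 30.
Since a[12] = a[0] = 30, the sequence is periodic with period 12.
(51 - 0) mod 12 = 3, so a[51] = a[3] = 27.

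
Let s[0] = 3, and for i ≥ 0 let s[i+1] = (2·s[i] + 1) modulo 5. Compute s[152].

3

s[0] = 3; s[1] = 2; s[2] = 0; s[3] = 1; s[4] = 3.
Since s[4] = s[0] = 3, the sequence is periodic with period 4.
So s[152] = s[0 + ((152-0) mod 4)] = s[0] = 3.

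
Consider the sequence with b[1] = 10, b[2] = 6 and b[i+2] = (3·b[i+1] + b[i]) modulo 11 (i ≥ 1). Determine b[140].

We have b[1] = 10, b[2] = 6, b[3] = 6, b[4] = 2, b[5] = 1, b[6] = 5, b[7] = 5, b[8] = 9, b[9] = 10, b[10] = 6.
The sequence repeats with period 8.
(140 - 1) mod 8 = 3, so b[140] = b[4] = 2.

2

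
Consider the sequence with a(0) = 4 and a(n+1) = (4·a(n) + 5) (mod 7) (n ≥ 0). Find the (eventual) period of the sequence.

3

Computing terms: a(0) = 4; a(1) = 0; a(2) = 5; a(3) = 4.
Since a(3) = a(0) = 4, the sequence is periodic with period 3.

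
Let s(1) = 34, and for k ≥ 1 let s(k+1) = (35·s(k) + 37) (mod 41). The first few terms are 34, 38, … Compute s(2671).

6

s(1) = 34,  s(2) = 38,  s(3) = 14,  s(4) = 35,  s(5) = 32,  s(6) = 9,  s(7) = 24,  s(8) = 16,  s(9) = 23,  s(10) = 22,  s(11) = 28,  s(12) = 33,  s(13) = 3,  s(14) = 19,  s(15) = 5,  s(16) = 7,  s(17) = 36,  s(18) = 26,  s(19) = 4,  s(20) = 13,  s(21) = 0,  s(22) = 37,  s(23) = 20,  s(24) = 40,  s(25) = 2,  s(26) = 25,  s(27) = 10,  s(28) = 18,  s(29) = 11,  s(30) = 12,  s(31) = 6,  s(32) = 1,  s(33) = 31,  s(34) = 15,  s(35) = 29,  s(36) = 27,  s(37) = 39,  s(38) = 8,  s(39) = 30,  s(40) = 21,  s(41) = 34.
The sequence repeats with period 40.
So s(2671) = s(1 + ((2671-1) mod 40)) = s(31) = 6.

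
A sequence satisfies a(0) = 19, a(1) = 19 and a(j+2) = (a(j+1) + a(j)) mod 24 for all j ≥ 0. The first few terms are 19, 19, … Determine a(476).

14

We have a(0) = 19, a(1) = 19, a(2) = 14, a(3) = 9, a(4) = 23, a(5) = 8, a(6) = 7, a(7) = 15, a(8) = 22, a(9) = 13, a(10) = 11, a(11) = 0, a(12) = 11, a(13) = 11, a(14) = 22, a(15) = 9, a(16) = 7, a(17) = 16, a(18) = 23, a(19) = 15, a(20) = 14, a(21) = 5, a(22) = 19, a(23) = 0, a(24) = 19, a(25) = 19.
Since (a(24), a(25)) = (a(0), a(1)) = (19, 19) (two consecutive terms determine the rest), the sequence is periodic with period 24.
So a(476) = a(0 + ((476-0) mod 24)) = a(20) = 14.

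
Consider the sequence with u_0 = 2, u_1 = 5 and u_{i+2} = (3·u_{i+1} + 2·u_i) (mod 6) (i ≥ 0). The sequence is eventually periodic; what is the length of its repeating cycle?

We have u_0 = 2; u_1 = 5; u_2 = 1; u_3 = 1; u_4 = 5; u_5 = 5; u_6 = 1.
Since (u_5, u_6) = (u_1, u_2) = (5, 1) (two consecutive terms determine the rest), the sequence is eventually periodic: after a pre-period of length 1 it cycles with period 4.

4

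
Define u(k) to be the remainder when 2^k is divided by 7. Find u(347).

4

u(0) = 1; u(1) = 2; u(2) = 4; u(3) = 1.
Since u(3) = u(0) = 1, the sequence is periodic with period 3.
(347 - 0) mod 3 = 2, so u(347) = u(2) = 4.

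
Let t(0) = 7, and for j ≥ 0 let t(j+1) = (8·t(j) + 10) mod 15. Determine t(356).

7

We have t(0) = 7,  t(1) = 6,  t(2) = 13,  t(3) = 9,  t(4) = 7.
Since t(4) = t(0) = 7, the sequence is periodic with period 4.
(356 - 0) mod 4 = 0, so t(356) = t(0) = 7.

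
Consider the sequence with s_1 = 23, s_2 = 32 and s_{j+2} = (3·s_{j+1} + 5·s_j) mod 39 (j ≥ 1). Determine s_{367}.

28

Listing terms: s_1 = 23,  s_2 = 32,  s_3 = 16,  s_4 = 13,  s_5 = 2,  s_6 = 32,  s_7 = 28,  s_8 = 10,  s_9 = 14,  s_{10} = 14,  s_{11} = 34,  s_{12} = 16,  s_{13} = 23,  s_{14} = 32.
Since (s_{13}, s_{14}) = (s_1, s_2) = (23, 32) (two consecutive terms determine the rest), the sequence is periodic with period 12.
So s_{367} = s_{1 + ((367-1) mod 12)} = s_7 = 28.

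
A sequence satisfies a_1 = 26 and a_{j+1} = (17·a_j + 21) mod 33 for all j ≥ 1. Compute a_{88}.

Listing terms: a_1 = 26; a_2 = 1; a_3 = 5; a_4 = 7; a_5 = 8; a_6 = 25; a_7 = 17; a_8 = 13; a_9 = 11; a_{10} = 10; a_{11} = 26.
Since a_{11} = a_1 = 26, the sequence is periodic with period 10.
So a_{88} = a_{1 + ((88-1) mod 10)} = a_8 = 13.

13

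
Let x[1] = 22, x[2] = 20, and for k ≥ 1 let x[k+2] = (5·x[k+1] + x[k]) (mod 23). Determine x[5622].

x[1] = 22, x[2] = 20, x[3] = 7, x[4] = 9, x[5] = 6, x[6] = 16, x[7] = 17, x[8] = 9, x[9] = 16, x[10] = 20, x[11] = 1, x[12] = 2, x[13] = 11, x[14] = 11, x[15] = 20, x[16] = 19, x[17] = 0, x[18] = 19, x[19] = 3, x[20] = 11, x[21] = 12, x[22] = 2, x[23] = 22, x[24] = 20.
The sequence repeats with period 22.
(5622 - 1) mod 22 = 11, so x[5622] = x[12] = 2.

2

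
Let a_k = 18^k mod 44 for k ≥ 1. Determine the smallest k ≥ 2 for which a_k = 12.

Computing terms: a_1 = 18, a_2 = 16, a_3 = 24, a_4 = 36, a_5 = 32, a_6 = 4, a_7 = 28, a_8 = 20, a_9 = 8, a_{10} = 12, a_{11} = 40, a_{12} = 16.
Since a_{12} = a_2 = 16, the sequence is eventually periodic: after a pre-period of length 1 it cycles with period 10.
The value 12 first appears (with k ≥ 2) at a_{10}.

10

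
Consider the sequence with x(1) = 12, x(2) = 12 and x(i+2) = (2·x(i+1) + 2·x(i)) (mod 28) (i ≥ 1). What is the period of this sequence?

x(1) = 12,  x(2) = 12,  x(3) = 20,  x(4) = 8,  x(5) = 0,  x(6) = 16,  x(7) = 4,  x(8) = 12,  x(9) = 4,  x(10) = 4,  x(11) = 16,  x(12) = 12,  x(13) = 0,  x(14) = 24,  x(15) = 20,  x(16) = 4,  x(17) = 20,  x(18) = 20,  x(19) = 24,  x(20) = 4,  x(21) = 0,  x(22) = 8,  x(23) = 16,  x(24) = 20,  x(25) = 16,  x(26) = 16,  x(27) = 8,  x(28) = 20,  x(29) = 0,  x(30) = 12,  x(31) = 24,  x(32) = 16,  x(33) = 24,  x(34) = 24,  x(35) = 12,  x(36) = 16,  x(37) = 0,  x(38) = 4,  x(39) = 8,  x(40) = 24,  x(41) = 8,  x(42) = 8,  x(43) = 4,  x(44) = 24,  x(45) = 0,  x(46) = 20,  x(47) = 12,  x(48) = 8,  x(49) = 12,  x(50) = 12.
The sequence repeats with period 48.

48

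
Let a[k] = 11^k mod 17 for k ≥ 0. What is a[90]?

15

a[0] = 1,  a[1] = 11,  a[2] = 2,  a[3] = 5,  a[4] = 4,  a[5] = 10,  a[6] = 8,  a[7] = 3,  a[8] = 16,  a[9] = 6,  a[10] = 15,  a[11] = 12,  a[12] = 13,  a[13] = 7,  a[14] = 9,  a[15] = 14,  a[16] = 1.
Since a[16] = a[0] = 1, the sequence is periodic with period 16.
So a[90] = a[0 + ((90-0) mod 16)] = a[10] = 15.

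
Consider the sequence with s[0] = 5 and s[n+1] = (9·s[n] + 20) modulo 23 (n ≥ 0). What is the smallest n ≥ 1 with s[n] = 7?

s[0] = 5, s[1] = 19, s[2] = 7, s[3] = 14, s[4] = 8, s[5] = 0, s[6] = 20, s[7] = 16, s[8] = 3, s[9] = 1, s[10] = 6, s[11] = 5.
Since s[11] = s[0] = 5, the sequence is periodic with period 11.
The value 7 first appears (with n ≥ 1) at s[2].

2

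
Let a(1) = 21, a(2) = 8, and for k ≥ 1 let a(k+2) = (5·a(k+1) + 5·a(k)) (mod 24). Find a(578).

8

Listing terms: a(1) = 21, a(2) = 8, a(3) = 1, a(4) = 21, a(5) = 14, a(6) = 7, a(7) = 9, a(8) = 8, a(9) = 13, a(10) = 9, a(11) = 14, a(12) = 19, a(13) = 21, a(14) = 8.
The sequence repeats with period 12.
So a(578) = a(1 + ((578-1) mod 12)) = a(2) = 8.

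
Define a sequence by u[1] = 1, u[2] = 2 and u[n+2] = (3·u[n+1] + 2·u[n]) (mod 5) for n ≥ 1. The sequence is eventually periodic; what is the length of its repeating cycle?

24

Listing terms: u[1] = 1,  u[2] = 2,  u[3] = 3,  u[4] = 3,  u[5] = 0,  u[6] = 1,  u[7] = 3,  u[8] = 1,  u[9] = 4,  u[10] = 4,  u[11] = 0,  u[12] = 3,  u[13] = 4,  u[14] = 3,  u[15] = 2,  u[16] = 2,  u[17] = 0,  u[18] = 4,  u[19] = 2,  u[20] = 4,  u[21] = 1,  u[22] = 1,  u[23] = 0,  u[24] = 2,  u[25] = 1,  u[26] = 2.
The sequence repeats with period 24.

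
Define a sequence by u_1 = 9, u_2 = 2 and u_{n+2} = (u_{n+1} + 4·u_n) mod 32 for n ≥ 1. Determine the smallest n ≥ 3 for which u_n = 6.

We have u_1 = 9; u_2 = 2; u_3 = 6; u_4 = 14; u_5 = 6; u_6 = 30; u_7 = 22; u_8 = 14; u_9 = 6.
Since (u_8, u_9) = (u_4, u_5) = (14, 6) (two consecutive terms determine the rest), the sequence is eventually periodic: after a pre-period of length 3 it cycles with period 4.
The value 6 first appears (with n ≥ 3) at u_3.

3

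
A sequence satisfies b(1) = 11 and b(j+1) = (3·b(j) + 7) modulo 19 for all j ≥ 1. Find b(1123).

3

b(1) = 11, b(2) = 2, b(3) = 13, b(4) = 8, b(5) = 12, b(6) = 5, b(7) = 3, b(8) = 16, b(9) = 17, b(10) = 1, b(11) = 10, b(12) = 18, b(13) = 4, b(14) = 0, b(15) = 7, b(16) = 9, b(17) = 15, b(18) = 14, b(19) = 11.
The sequence repeats with period 18.
So b(1123) = b(1 + ((1123-1) mod 18)) = b(7) = 3.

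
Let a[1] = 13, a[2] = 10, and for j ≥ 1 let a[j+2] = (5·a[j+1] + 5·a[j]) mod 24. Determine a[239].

4

We have a[1] = 13,  a[2] = 10,  a[3] = 19,  a[4] = 1,  a[5] = 4,  a[6] = 1,  a[7] = 1,  a[8] = 10,  a[9] = 7,  a[10] = 13,  a[11] = 4,  a[12] = 13,  a[13] = 13,  a[14] = 10.
The sequence repeats with period 12.
(239 - 1) mod 12 = 10, so a[239] = a[11] = 4.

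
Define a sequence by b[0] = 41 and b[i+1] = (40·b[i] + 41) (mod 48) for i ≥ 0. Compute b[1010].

33

b[0] = 41; b[1] = 1; b[2] = 33; b[3] = 17; b[4] = 1.
Since b[4] = b[1] = 1, the sequence is eventually periodic: after a pre-period of length 1 it cycles with period 3.
For i ≥ 1, b[i] depends only on (i - 1) mod 3. (1010 - 1) mod 3 = 1, so b[1010] = b[2] = 33.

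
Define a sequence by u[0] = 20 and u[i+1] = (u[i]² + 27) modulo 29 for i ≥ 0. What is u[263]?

14

We have u[0] = 20, u[1] = 21, u[2] = 4, u[3] = 14, u[4] = 20.
The sequence repeats with period 4.
So u[263] = u[0 + ((263-0) mod 4)] = u[3] = 14.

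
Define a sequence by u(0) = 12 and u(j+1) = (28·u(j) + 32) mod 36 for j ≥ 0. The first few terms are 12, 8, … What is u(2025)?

12

We have u(0) = 12; u(1) = 8; u(2) = 4; u(3) = 0; u(4) = 32; u(5) = 28; u(6) = 24; u(7) = 20; u(8) = 16; u(9) = 12.
Since u(9) = u(0) = 12, the sequence is periodic with period 9.
So u(2025) = u(0 + ((2025-0) mod 9)) = u(0) = 12.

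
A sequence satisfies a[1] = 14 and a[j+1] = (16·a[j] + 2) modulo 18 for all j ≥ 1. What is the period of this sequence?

9

We have a[1] = 14,  a[2] = 10,  a[3] = 0,  a[4] = 2,  a[5] = 16,  a[6] = 6,  a[7] = 8,  a[8] = 4,  a[9] = 12,  a[10] = 14.
Since a[10] = a[1] = 14, the sequence is periodic with period 9.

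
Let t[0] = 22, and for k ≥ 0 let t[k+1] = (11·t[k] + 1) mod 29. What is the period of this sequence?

28

Listing terms: t[0] = 22,  t[1] = 11,  t[2] = 6,  t[3] = 9,  t[4] = 13,  t[5] = 28,  t[6] = 19,  t[7] = 7,  t[8] = 20,  t[9] = 18,  t[10] = 25,  t[11] = 15,  t[12] = 21,  t[13] = 0,  t[14] = 1,  t[15] = 12,  t[16] = 17,  t[17] = 14,  t[18] = 10,  t[19] = 24,  t[20] = 4,  t[21] = 16,  t[22] = 3,  t[23] = 5,  t[24] = 27,  t[25] = 8,  t[26] = 2,  t[27] = 23,  t[28] = 22.
Since t[28] = t[0] = 22, the sequence is periodic with period 28.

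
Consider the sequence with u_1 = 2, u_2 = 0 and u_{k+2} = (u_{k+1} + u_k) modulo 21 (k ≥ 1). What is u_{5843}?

2

u_1 = 2; u_2 = 0; u_3 = 2; u_4 = 2; u_5 = 4; u_6 = 6; u_7 = 10; u_8 = 16; u_9 = 5; u_{10} = 0; u_{11} = 5; u_{12} = 5; u_{13} = 10; u_{14} = 15; u_{15} = 4; u_{16} = 19; u_{17} = 2; u_{18} = 0.
The sequence repeats with period 16.
So u_{5843} = u_{1 + ((5843-1) mod 16)} = u_3 = 2.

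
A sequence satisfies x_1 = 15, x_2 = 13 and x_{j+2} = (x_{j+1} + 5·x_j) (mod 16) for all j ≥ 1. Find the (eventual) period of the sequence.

24

Computing terms: x_1 = 15,  x_2 = 13,  x_3 = 8,  x_4 = 9,  x_5 = 1,  x_6 = 14,  x_7 = 3,  x_8 = 9,  x_9 = 8,  x_{10} = 5,  x_{11} = 13,  x_{12} = 6,  x_{13} = 7,  x_{14} = 5,  x_{15} = 8,  x_{16} = 1,  x_{17} = 9,  x_{18} = 14,  x_{19} = 11,  x_{20} = 1,  x_{21} = 8,  x_{22} = 13,  x_{23} = 5,  x_{24} = 6,  x_{25} = 15,  x_{26} = 13.
The sequence repeats with period 24.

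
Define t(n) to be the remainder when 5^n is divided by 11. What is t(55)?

t(0) = 1; t(1) = 5; t(2) = 3; t(3) = 4; t(4) = 9; t(5) = 1.
The sequence repeats with period 5.
So t(55) = t(0 + ((55-0) mod 5)) = t(0) = 1.

1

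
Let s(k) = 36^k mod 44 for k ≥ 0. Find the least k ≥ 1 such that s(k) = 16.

s(0) = 1, s(1) = 36, s(2) = 20, s(3) = 16, s(4) = 4, s(5) = 12, s(6) = 36.
Since s(6) = s(1) = 36, the sequence is eventually periodic: after a pre-period of length 1 it cycles with period 5.
The value 16 first appears (with k ≥ 1) at s(3).

3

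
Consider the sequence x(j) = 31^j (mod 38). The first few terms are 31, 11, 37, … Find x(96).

Listing terms: x(1) = 31, x(2) = 11, x(3) = 37, x(4) = 7, x(5) = 27, x(6) = 1, x(7) = 31.
Since x(7) = x(1) = 31, the sequence is periodic with period 6.
(96 - 1) mod 6 = 5, so x(96) = x(6) = 1.

1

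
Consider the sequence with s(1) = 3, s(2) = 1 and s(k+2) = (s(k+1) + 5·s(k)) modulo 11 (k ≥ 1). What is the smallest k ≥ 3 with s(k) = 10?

We have s(1) = 3; s(2) = 1; s(3) = 5; s(4) = 10; s(5) = 2; s(6) = 8; s(7) = 7; s(8) = 3; s(9) = 5; s(10) = 9; s(11) = 1; s(12) = 2; s(13) = 7; s(14) = 6; s(15) = 8; s(16) = 5; s(17) = 1; s(18) = 4; s(19) = 9; s(20) = 7; s(21) = 8; s(22) = 10; s(23) = 6; s(24) = 1; s(25) = 9; s(26) = 3; s(27) = 4; s(28) = 8; s(29) = 6; s(30) = 2; s(31) = 10; s(32) = 9; s(33) = 4; s(34) = 5; s(35) = 3; s(36) = 6; s(37) = 10; s(38) = 7; s(39) = 2; s(40) = 4; s(41) = 3; s(42) = 1.
Since (s(41), s(42)) = (s(1), s(2)) = (3, 1) (two consecutive terms determine the rest), the sequence is periodic with period 40.
The value 10 first appears (with k ≥ 3) at s(4).

4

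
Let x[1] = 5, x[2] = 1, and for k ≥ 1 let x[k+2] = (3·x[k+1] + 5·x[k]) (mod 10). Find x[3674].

Listing terms: x[1] = 5; x[2] = 1; x[3] = 8; x[4] = 9; x[5] = 7; x[6] = 6; x[7] = 3; x[8] = 9; x[9] = 2; x[10] = 1; x[11] = 3; x[12] = 4; x[13] = 7; x[14] = 1; x[15] = 8.
Since (x[14], x[15]) = (x[2], x[3]) = (1, 8) (two consecutive terms determine the rest), the sequence is eventually periodic: after a pre-period of length 1 it cycles with period 12.
For k ≥ 2, x[k] depends only on (k - 2) mod 12. (3674 - 2) mod 12 = 0, so x[3674] = x[2] = 1.

1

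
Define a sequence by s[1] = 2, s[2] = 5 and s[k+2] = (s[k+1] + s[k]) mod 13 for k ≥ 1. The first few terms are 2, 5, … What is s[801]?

6

We have s[1] = 2, s[2] = 5, s[3] = 7, s[4] = 12, s[5] = 6, s[6] = 5, s[7] = 11, s[8] = 3, s[9] = 1, s[10] = 4, s[11] = 5, s[12] = 9, s[13] = 1, s[14] = 10, s[15] = 11, s[16] = 8, s[17] = 6, s[18] = 1, s[19] = 7, s[20] = 8, s[21] = 2, s[22] = 10, s[23] = 12, s[24] = 9, s[25] = 8, s[26] = 4, s[27] = 12, s[28] = 3, s[29] = 2, s[30] = 5.
The sequence repeats with period 28.
So s[801] = s[1 + ((801-1) mod 28)] = s[17] = 6.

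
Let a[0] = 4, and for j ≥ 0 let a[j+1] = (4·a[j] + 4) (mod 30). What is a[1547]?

a[0] = 4, a[1] = 20, a[2] = 24, a[3] = 10, a[4] = 14, a[5] = 0, a[6] = 4.
The sequence repeats with period 6.
So a[1547] = a[0 + ((1547-0) mod 6)] = a[5] = 0.

0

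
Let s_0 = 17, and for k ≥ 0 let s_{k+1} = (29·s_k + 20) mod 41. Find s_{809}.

s_0 = 17; s_1 = 21; s_2 = 14; s_3 = 16; s_4 = 33; s_5 = 34; s_6 = 22; s_7 = 2; s_8 = 37; s_9 = 27; s_{10} = 24; s_{11} = 19; s_{12} = 38; s_{13} = 15; s_{14} = 4; s_{15} = 13; s_{16} = 28; s_{17} = 12; s_{18} = 40; s_{19} = 32; s_{20} = 5; s_{21} = 1; s_{22} = 8; s_{23} = 6; s_{24} = 30; s_{25} = 29; s_{26} = 0; s_{27} = 20; s_{28} = 26; s_{29} = 36; s_{30} = 39; s_{31} = 3; s_{32} = 25; s_{33} = 7; s_{34} = 18; s_{35} = 9; s_{36} = 35; s_{37} = 10; s_{38} = 23; s_{39} = 31; s_{40} = 17.
Since s_{40} = s_0 = 17, the sequence is periodic with period 40.
(809 - 0) mod 40 = 9, so s_{809} = s_9 = 27.

27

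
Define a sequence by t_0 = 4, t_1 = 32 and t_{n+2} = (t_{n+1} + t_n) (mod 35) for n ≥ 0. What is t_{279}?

Computing terms: t_0 = 4, t_1 = 32, t_2 = 1, t_3 = 33, t_4 = 34, t_5 = 32, t_6 = 31, t_7 = 28, t_8 = 24, t_9 = 17, t_{10} = 6, t_{11} = 23, t_{12} = 29, t_{13} = 17, t_{14} = 11, t_{15} = 28, t_{16} = 4, t_{17} = 32.
Since (t_{16}, t_{17}) = (t_0, t_1) = (4, 32) (two consecutive terms determine the rest), the sequence is periodic with period 16.
(279 - 0) mod 16 = 7, so t_{279} = t_7 = 28.

28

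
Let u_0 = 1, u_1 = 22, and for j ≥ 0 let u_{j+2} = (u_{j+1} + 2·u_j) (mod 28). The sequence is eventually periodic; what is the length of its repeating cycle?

6

We have u_0 = 1; u_1 = 22; u_2 = 24; u_3 = 12; u_4 = 4; u_5 = 0; u_6 = 8; u_7 = 8; u_8 = 24; u_9 = 12.
Since (u_8, u_9) = (u_2, u_3) = (24, 12) (two consecutive terms determine the rest), the sequence is eventually periodic: after a pre-period of length 2 it cycles with period 6.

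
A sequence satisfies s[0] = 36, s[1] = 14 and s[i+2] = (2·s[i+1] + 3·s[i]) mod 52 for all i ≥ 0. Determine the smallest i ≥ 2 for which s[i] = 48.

Listing terms: s[0] = 36; s[1] = 14; s[2] = 32; s[3] = 2; s[4] = 48; s[5] = 50; s[6] = 36; s[7] = 14.
Since (s[6], s[7]) = (s[0], s[1]) = (36, 14) (two consecutive terms determine the rest), the sequence is periodic with period 6.
The value 48 first appears (with i ≥ 2) at s[4].

4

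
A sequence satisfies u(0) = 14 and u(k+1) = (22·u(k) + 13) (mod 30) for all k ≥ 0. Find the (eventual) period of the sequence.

Computing terms: u(0) = 14; u(1) = 21; u(2) = 25; u(3) = 23; u(4) = 9; u(5) = 1; u(6) = 5; u(7) = 3; u(8) = 19; u(9) = 11; u(10) = 15; u(11) = 13; u(12) = 29; u(13) = 21.
Since u(13) = u(1) = 21, the sequence is eventually periodic: after a pre-period of length 1 it cycles with period 12.

12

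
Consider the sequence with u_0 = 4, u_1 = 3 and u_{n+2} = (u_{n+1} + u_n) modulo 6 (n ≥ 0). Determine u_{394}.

Computing terms: u_0 = 4,  u_1 = 3,  u_2 = 1,  u_3 = 4,  u_4 = 5,  u_5 = 3,  u_6 = 2,  u_7 = 5,  u_8 = 1,  u_9 = 0,  u_{10} = 1,  u_{11} = 1,  u_{12} = 2,  u_{13} = 3,  u_{14} = 5,  u_{15} = 2,  u_{16} = 1,  u_{17} = 3,  u_{18} = 4,  u_{19} = 1,  u_{20} = 5,  u_{21} = 0,  u_{22} = 5,  u_{23} = 5,  u_{24} = 4,  u_{25} = 3.
The sequence repeats with period 24.
So u_{394} = u_{0 + ((394-0) mod 24)} = u_{10} = 1.

1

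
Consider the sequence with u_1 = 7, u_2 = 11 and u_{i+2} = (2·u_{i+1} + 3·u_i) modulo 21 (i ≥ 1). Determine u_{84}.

20

u_1 = 7,  u_2 = 11,  u_3 = 1,  u_4 = 14,  u_5 = 10,  u_6 = 20,  u_7 = 7,  u_8 = 11.
Since (u_7, u_8) = (u_1, u_2) = (7, 11) (two consecutive terms determine the rest), the sequence is periodic with period 6.
(84 - 1) mod 6 = 5, so u_{84} = u_6 = 20.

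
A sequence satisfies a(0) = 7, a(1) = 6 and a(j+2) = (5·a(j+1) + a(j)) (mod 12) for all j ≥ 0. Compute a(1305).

a(0) = 7; a(1) = 6; a(2) = 1; a(3) = 11; a(4) = 8; a(5) = 3; a(6) = 11; a(7) = 10; a(8) = 1; a(9) = 3; a(10) = 4; a(11) = 11; a(12) = 11; a(13) = 6; a(14) = 5; a(15) = 7; a(16) = 4; a(17) = 3; a(18) = 7; a(19) = 2; a(20) = 5; a(21) = 3; a(22) = 8; a(23) = 7; a(24) = 7; a(25) = 6.
Since (a(24), a(25)) = (a(0), a(1)) = (7, 6) (two consecutive terms determine the rest), the sequence is periodic with period 24.
So a(1305) = a(0 + ((1305-0) mod 24)) = a(9) = 3.

3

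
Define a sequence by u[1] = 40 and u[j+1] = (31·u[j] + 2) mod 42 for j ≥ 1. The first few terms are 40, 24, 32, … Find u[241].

u[1] = 40, u[2] = 24, u[3] = 32, u[4] = 28, u[5] = 30, u[6] = 8, u[7] = 40.
Since u[7] = u[1] = 40, the sequence is periodic with period 6.
(241 - 1) mod 6 = 0, so u[241] = u[1] = 40.

40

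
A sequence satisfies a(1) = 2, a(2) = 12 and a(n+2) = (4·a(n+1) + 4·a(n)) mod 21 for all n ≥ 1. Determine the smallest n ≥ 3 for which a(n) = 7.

15

Computing terms: a(1) = 2,  a(2) = 12,  a(3) = 14,  a(4) = 20,  a(5) = 10,  a(6) = 15,  a(7) = 16,  a(8) = 19,  a(9) = 14,  a(10) = 6,  a(11) = 17,  a(12) = 8,  a(13) = 16,  a(14) = 12,  a(15) = 7,  a(16) = 13,  a(17) = 17,  a(18) = 15,  a(19) = 2,  a(20) = 5,  a(21) = 7,  a(22) = 6,  a(23) = 10,  a(24) = 1,  a(25) = 2,  a(26) = 12.
The sequence repeats with period 24.
The value 7 first appears (with n ≥ 3) at a(15).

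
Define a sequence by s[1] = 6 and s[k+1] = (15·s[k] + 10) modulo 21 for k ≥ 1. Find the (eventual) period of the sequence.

7

Listing terms: s[1] = 6,  s[2] = 16,  s[3] = 19,  s[4] = 1,  s[5] = 4,  s[6] = 7,  s[7] = 10,  s[8] = 13,  s[9] = 16.
Since s[9] = s[2] = 16, the sequence is eventually periodic: after a pre-period of length 1 it cycles with period 7.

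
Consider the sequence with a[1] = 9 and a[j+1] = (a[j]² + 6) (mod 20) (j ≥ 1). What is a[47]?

Listing terms: a[1] = 9,  a[2] = 7,  a[3] = 15,  a[4] = 11,  a[5] = 7.
Since a[5] = a[2] = 7, the sequence is eventually periodic: after a pre-period of length 1 it cycles with period 3.
For j ≥ 2, a[j] depends only on (j - 2) mod 3. (47 - 2) mod 3 = 0, so a[47] = a[2] = 7.

7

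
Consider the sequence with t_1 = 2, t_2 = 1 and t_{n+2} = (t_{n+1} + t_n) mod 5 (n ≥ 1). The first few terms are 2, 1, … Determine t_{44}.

4

Computing terms: t_1 = 2,  t_2 = 1,  t_3 = 3,  t_4 = 4,  t_5 = 2,  t_6 = 1.
The sequence repeats with period 4.
(44 - 1) mod 4 = 3, so t_{44} = t_4 = 4.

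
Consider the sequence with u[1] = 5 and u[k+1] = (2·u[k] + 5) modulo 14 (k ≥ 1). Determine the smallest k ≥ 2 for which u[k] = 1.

We have u[1] = 5, u[2] = 1, u[3] = 7, u[4] = 5.
Since u[4] = u[1] = 5, the sequence is periodic with period 3.
The value 1 first appears (with k ≥ 2) at u[2].

2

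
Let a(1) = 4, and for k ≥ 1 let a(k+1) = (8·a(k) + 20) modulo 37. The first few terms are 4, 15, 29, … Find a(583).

22

We have a(1) = 4, a(2) = 15, a(3) = 29, a(4) = 30, a(5) = 1, a(6) = 28, a(7) = 22, a(8) = 11, a(9) = 34, a(10) = 33, a(11) = 25, a(12) = 35, a(13) = 4.
Since a(13) = a(1) = 4, the sequence is periodic with period 12.
(583 - 1) mod 12 = 6, so a(583) = a(7) = 22.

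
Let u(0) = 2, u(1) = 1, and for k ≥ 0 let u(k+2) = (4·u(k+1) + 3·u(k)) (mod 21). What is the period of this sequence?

21

Computing terms: u(0) = 2; u(1) = 1; u(2) = 10; u(3) = 1; u(4) = 13; u(5) = 13; u(6) = 7; u(7) = 4; u(8) = 16; u(9) = 13; u(10) = 16; u(11) = 19; u(12) = 19; u(13) = 7; u(14) = 1; u(15) = 4; u(16) = 19; u(17) = 4; u(18) = 10; u(19) = 10; u(20) = 7; u(21) = 16; u(22) = 1; u(23) = 10.
Since (u(22), u(23)) = (u(1), u(2)) = (1, 10) (two consecutive terms determine the rest), the sequence is eventually periodic: after a pre-period of length 1 it cycles with period 21.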